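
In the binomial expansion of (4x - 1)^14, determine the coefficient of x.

The general term is C(14,j)·(4x)^j·(-1)^(14-j); the x^1 term has j = 1.
C(14,1) = 14.
Coefficient = C(14,1) · 4^1 · (-1)^13 = 14 · 4 · (-1) = -56.

-56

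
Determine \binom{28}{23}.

98280

C(28,23) = C(28,5) by symmetry.
C(28,5) = (28·27·26·25·24) / 5! = 11793600 / 120 = 98280.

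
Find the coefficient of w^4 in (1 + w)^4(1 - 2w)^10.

Coefficient of w^4 = Σ_{j} C(4,j)·1^j·C(10,4-j)·(-2)^(4-j) for j from 0 to 4.
= 3360 + (-3840) + 1080 + (-80) + 1 = 521.

521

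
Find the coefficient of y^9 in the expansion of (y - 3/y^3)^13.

General term: C(13,j)·(y)^j·(-3/y^3)^(13-j), with y-exponent 1j − 3(13−j) = 4j − 39.
Set 4j − 39 = 9: j = 12.
C(13,12) = 13; 1^12 = 1; (-3)^1 = -3.
Coefficient = 13 · 1 · (-3) = -39.

-39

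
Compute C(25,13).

5200300

C(25,13) = C(25,12) by symmetry.
C(25,12) = (25·24·23·22·21·20·19·18·17·16·15·14) / 12! = 2490952020480000 / 479001600 = 5200300.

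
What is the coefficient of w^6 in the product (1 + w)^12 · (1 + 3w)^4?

Coefficient of w^6 = Σ_{j} C(12,j)·1^j·C(4,6-j)·3^(6-j) for j from 2 to 6.
= 5346 + 23760 + 26730 + 9504 + 924 = 66264.

66264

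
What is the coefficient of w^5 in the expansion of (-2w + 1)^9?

-4032

The general term is C(9,j)·(-2w)^j·(1)^(9-j); the w^5 term has j = 5.
C(9,5) = 126.
Coefficient = C(9,5) · (-2)^5 = 126 · (-32) = -4032.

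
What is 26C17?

3124550

C(26,17) = C(26,9) by symmetry.
C(26,9) = (26·25·24·23·22·21·20·19·18) / 9! = 1133836704000 / 362880 = 3124550.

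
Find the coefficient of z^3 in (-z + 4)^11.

The general term is C(11,j)·(-z)^j·(4)^(11-j); the z^3 term has j = 3.
C(11,3) = 165.
Coefficient = C(11,3) · (-1)^3 · 4^8 = 165 · (-1) · 65536 = -10813440.

-10813440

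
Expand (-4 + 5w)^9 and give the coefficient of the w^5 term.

100800000

The general term is C(9,j)·(-4)^j·(5w)^(9-j); the w^5 term has j = 4.
C(9,4) = 126.
Coefficient = C(9,4) · (-4)^4 · 5^5 = 126 · 256 · 3125 = 100800000.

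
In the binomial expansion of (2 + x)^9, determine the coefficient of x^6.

The general term is C(9,j)·(2)^j·(x)^(9-j); the x^6 term has j = 3.
C(9,3) = 84.
Coefficient = C(9,3) · 2^3 = 84 · 8 = 672.

672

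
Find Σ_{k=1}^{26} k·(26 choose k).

Differentiating (1+x)^26 and setting x=1: Σ k·C(26,k) = 26·2^25 = 872415232.

872415232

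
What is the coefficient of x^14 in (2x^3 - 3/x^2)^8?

General term: C(8,j)·(2x^3)^j·(-3/x^2)^(8-j), with x-exponent 3j − 2(8−j) = 5j − 16.
Set 5j − 16 = 14: j = 6.
C(8,6) = 28; 2^6 = 64; (-3)^2 = 9.
Coefficient = 28 · 64 · 9 = 16128.

16128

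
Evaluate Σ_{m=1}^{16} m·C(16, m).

524288

Since m·C(16,m) = 16·C(15,m−1), the sum is 16·2^15 = 16·32768 = 524288.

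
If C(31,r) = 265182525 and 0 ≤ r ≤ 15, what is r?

14

C(31,r) increases on 0 ≤ r ≤ 15. C(31,13) = 206253075 and C(31,14) = 265182525, so r = 14.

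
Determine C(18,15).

C(18,15) = C(18,3) by symmetry.
C(18,3) = (18·17·16) / 3! = 4896 / 6 = 816.

816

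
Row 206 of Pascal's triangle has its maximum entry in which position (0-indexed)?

C(206,r) is maximized at r = 206/2 = 103.

103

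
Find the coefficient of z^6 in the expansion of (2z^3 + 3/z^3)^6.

2160

General term: C(6,j)·(2z^3)^j·(3/z^3)^(6-j), with z-exponent 3j − 3(6−j) = 6j − 18.
Set 6j − 18 = 6: j = 4.
C(6,4) = 15; 2^4 = 16; 3^2 = 9.
Coefficient = 15 · 16 · 9 = 2160.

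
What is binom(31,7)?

2629575

C(31,7) = (31·30·29·28·27·26·25) / 7! = 13253058000 / 5040 = 2629575.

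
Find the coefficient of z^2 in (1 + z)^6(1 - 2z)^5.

Coefficient of z^2 = Σ_{j} C(6,j)·1^j·C(5,2-j)·(-2)^(2-j) for j from 0 to 2.
= 40 + (-60) + 15 = -5.

-5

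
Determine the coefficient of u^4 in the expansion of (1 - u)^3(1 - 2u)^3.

Coefficient of u^4 = Σ_{j} C(3,j)·(-1)^j·C(3,4-j)·(-2)^(4-j) for j from 1 to 3.
= 24 + 36 + 6 = 66.

66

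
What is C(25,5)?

C(25,5) = (25·24·23·22·21) / 5! = 6375600 / 120 = 53130.

53130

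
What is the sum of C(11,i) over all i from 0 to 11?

2048

Setting x = 1 in (1+x)^11 gives Σ C(11,i) = 2^11 = 2048.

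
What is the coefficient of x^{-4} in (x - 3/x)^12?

3247695

General term: C(12,j)·(x)^j·(-3/x)^(12-j), with x-exponent 1j − 1(12−j) = 2j − 12.
Set 2j − 12 = -4: j = 4.
C(12,4) = 495; 1^4 = 1; (-3)^8 = 6561.
Coefficient = 495 · 1 · 6561 = 3247695.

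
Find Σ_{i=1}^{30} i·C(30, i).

16106127360

Since i·C(30,i) = 30·C(29,i−1), the sum is 30·2^29 = 30·536870912 = 16106127360.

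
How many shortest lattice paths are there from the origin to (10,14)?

1961256

Each path is a sequence of 24 steps with 10 rights: C(24,10) = 1961256.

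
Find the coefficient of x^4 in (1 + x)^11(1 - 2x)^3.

-88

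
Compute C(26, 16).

C(26,16) = C(26,10) by symmetry.
C(26,10) = (26·25·24·23·22·21·20·19·18·17) / 10! = 19275223968000 / 3628800 = 5311735.

5311735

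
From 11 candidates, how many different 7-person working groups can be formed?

330

This is C(11,7) = 330.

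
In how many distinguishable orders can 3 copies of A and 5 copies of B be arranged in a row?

Choose positions for the A's: C(8,3) = 56.

56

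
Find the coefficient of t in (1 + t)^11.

11

The general term is C(11,j)·(1)^j·(t)^(11-j); the t^1 term has j = 10.
C(11,10) = 11.
Coefficient = C(11,10) = 11.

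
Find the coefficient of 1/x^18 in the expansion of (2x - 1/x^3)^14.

192192

General term: C(14,j)·(2x)^j·(-1/x^3)^(14-j), with x-exponent 1j − 3(14−j) = 4j − 42.
Set 4j − 42 = -18: j = 6.
C(14,6) = 3003; 2^6 = 64; (-1)^8 = 1.
Coefficient = 3003 · 64 · 1 = 192192.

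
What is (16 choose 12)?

1820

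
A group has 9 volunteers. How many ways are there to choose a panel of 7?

This is C(9,7) = 36.

36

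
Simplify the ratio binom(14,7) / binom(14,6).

8/7

C(n,k+1)/C(n,k) = (n−k)/(k+1) = (14−6)/(6+1) = 8/7.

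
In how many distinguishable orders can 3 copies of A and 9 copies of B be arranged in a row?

220

Choose positions for the A's: C(12,3) = 220.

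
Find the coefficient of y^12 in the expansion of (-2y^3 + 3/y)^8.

General term: C(8,j)·(-2y^3)^j·(3/y)^(8-j), with y-exponent 3j − 1(8−j) = 4j − 8.
Set 4j − 8 = 12: j = 5.
C(8,5) = 56; (-2)^5 = -32; 3^3 = 27.
Coefficient = 56 · (-32) · 27 = -48384.

-48384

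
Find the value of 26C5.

C(26,5) = (26·25·24·23·22) / 5! = 7893600 / 120 = 65780.

65780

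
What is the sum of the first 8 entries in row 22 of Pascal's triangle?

280600

1 + 22 + 231 + 1540 + 7315 + 26334 + 74613 + 170544 = 280600.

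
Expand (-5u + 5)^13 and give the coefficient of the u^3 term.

-349121093750

The general term is C(13,j)·(-5u)^j·(5)^(13-j); the u^3 term has j = 3.
C(13,3) = 286.
Coefficient = C(13,3) · (-5)^3 · 5^10 = 286 · (-125) · 9765625 = -349121093750.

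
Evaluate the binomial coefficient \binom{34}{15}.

C(34,15) = (34·33·32·31·30·29·28·27·26·25·24·23·22·21·20) / 15! = 2427001153744527360000 / 1307674368000 = 1855967520.

1855967520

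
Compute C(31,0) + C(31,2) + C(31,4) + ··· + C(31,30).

Even-j terms of row 31 sum to 2^30 = 1073741824.

1073741824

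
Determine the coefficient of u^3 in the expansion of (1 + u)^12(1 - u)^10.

-20

Coefficient of u^3 = Σ_{j} C(12,j)·1^j·C(10,3-j)·(-1)^(3-j) for j from 0 to 3.
= (-120) + 540 + (-660) + 220 = -20.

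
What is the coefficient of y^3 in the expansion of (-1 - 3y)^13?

-7722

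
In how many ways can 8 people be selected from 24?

This is C(24,8) = 735471.

735471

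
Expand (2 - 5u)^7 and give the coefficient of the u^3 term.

-70000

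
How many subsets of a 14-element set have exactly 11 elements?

Choose the 11 positions: C(14,11) = 364.

364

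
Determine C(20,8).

125970

C(20,8) = (20·19·18·17·16·15·14·13) / 8! = 5079110400 / 40320 = 125970.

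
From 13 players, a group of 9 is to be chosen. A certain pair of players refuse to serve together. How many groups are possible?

All 9-subsets: C(13,9) = 715. Those containing both fixed elements: C(11,7) = 330.
715 − 330 = 385.

385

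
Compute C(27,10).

C(27,10) = (27·26·25·24·23·22·21·20·19·18) / 10! = 30613591008000 / 3628800 = 8436285.

8436285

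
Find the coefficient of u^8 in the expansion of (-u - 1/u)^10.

10

General term: C(10,j)·(-u)^j·(-1/u)^(10-j), with u-exponent 1j − 1(10−j) = 2j − 10.
Set 2j − 10 = 8: j = 9.
C(10,9) = 10; (-1)^9 = -1; (-1)^1 = -1.
Coefficient = 10 · (-1) · (-1) = 10.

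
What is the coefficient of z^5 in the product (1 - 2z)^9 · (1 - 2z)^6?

-96096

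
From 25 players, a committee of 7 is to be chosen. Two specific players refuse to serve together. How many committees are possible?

All 7-subsets: C(25,7) = 480700. Those containing both fixed elements: C(23,5) = 33649.
480700 − 33649 = 447051.

447051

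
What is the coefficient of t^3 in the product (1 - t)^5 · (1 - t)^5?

-120

(1 - t)^5(1 - t)^5 = (1 - t)^10, so the coefficient of t^3 is C(10,3)·(-1)^3 = 120·-1 = -120.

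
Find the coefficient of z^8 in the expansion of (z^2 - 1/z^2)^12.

General term: C(12,j)·(z^2)^j·(-1/z^2)^(12-j), with z-exponent 2j − 2(12−j) = 4j − 24.
Set 4j − 24 = 8: j = 8.
C(12,8) = 495; 1^8 = 1; (-1)^4 = 1.
Coefficient = 495 · 1 · 1 = 495.

495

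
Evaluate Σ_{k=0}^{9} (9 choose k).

512

The entries of row 9 sum to 2^9 = 512.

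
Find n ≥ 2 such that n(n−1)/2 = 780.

40

n(n−1)/2 = 780 ⇒ n(n−1) = 1560. Since 40·39 = 1560, n = 40.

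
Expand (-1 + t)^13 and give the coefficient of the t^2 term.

-78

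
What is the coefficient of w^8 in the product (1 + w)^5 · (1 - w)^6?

5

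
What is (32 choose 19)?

347373600

C(32,19) = C(32,13) by symmetry.
C(32,13) = (32·31·30·29·28·27·26·25·24·23·22·21·20) / 13! = 2163102632570880000 / 6227020800 = 347373600.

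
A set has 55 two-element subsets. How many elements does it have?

n(n−1)/2 = 55 ⇒ n(n−1) = 110. Since 11·10 = 110, n = 11.

11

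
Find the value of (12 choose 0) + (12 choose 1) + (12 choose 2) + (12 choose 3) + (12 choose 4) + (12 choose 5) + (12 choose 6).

2510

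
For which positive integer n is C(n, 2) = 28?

n(n−1)/2 = 28 ⇒ n(n−1) = 56. Since 8·7 = 56, n = 8.

8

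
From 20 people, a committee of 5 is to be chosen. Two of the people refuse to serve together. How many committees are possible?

All 5-subsets: C(20,5) = 15504. Those containing both fixed elements: C(18,3) = 816.
15504 − 816 = 14688.

14688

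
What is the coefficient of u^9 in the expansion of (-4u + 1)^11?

The general term is C(11,j)·(-4u)^j·(1)^(11-j); the u^9 term has j = 9.
C(11,9) = 55.
Coefficient = C(11,9) · (-4)^9 = 55 · (-262144) = -14417920.

-14417920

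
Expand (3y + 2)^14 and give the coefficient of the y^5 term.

249080832

The general term is C(14,j)·(3y)^j·(2)^(14-j); the y^5 term has j = 5.
C(14,5) = 2002.
Coefficient = C(14,5) · 3^5 · 2^9 = 2002 · 243 · 512 = 249080832.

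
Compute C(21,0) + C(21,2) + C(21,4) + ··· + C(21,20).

1048576

Half of (1+1)^21 + (1−1)^21 gives the even-index sum: 2^20 = 1048576.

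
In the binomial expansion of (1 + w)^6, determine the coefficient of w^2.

15

The general term is C(6,j)·(1)^j·(w)^(6-j); the w^2 term has j = 4.
C(6,4) = 15.
Coefficient = C(6,4) = 15.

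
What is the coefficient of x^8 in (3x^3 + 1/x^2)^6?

1215

General term: C(6,j)·(3x^3)^j·(1/x^2)^(6-j), with x-exponent 3j − 2(6−j) = 5j − 12.
Set 5j − 12 = 8: j = 4.
C(6,4) = 15; 3^4 = 81; 1^2 = 1.
Coefficient = 15 · 81 · 1 = 1215.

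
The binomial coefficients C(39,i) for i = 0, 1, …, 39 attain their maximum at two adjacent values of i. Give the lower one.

For odd n = 39, C(39,i) peaks at i = (n−1)/2 and (n+1)/2; the lower is 19.

19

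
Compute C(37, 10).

C(37,10) = (37·36·35·34·33·32·31·30·29·28) / 10! = 1264020397516800 / 3628800 = 348330136.

348330136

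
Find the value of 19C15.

3876

C(19,15) = C(19,4) by symmetry.
C(19,4) = (19·18·17·16) / 4! = 93024 / 24 = 3876.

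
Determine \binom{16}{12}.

1820

C(16,12) = C(16,4) by symmetry.
C(16,4) = (16·15·14·13) / 4! = 43680 / 24 = 1820.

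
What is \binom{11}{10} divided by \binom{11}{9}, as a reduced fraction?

C(n,k+1)/C(n,k) = (n−k)/(k+1) = (11−9)/(9+1) = 2/10 = 1/5.

1/5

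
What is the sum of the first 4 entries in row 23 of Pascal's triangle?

1 + 23 + 253 + 1771 = 2048.

2048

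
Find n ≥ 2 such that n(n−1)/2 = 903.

43

n(n−1)/2 = 903 ⇒ n(n−1) = 1806. Since 43·42 = 1806, n = 43.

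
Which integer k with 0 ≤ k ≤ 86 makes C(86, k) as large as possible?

43

C(86,k) is maximized at k = 86/2 = 43.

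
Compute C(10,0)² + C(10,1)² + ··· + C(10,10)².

Σ C(10,r)² is the coefficient of x^10 in (1+x)^10(1+x)^10 = (1+x)^20, i.e. C(20,10) = 184756.

184756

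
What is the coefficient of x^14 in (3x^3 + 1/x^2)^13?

8444007

General term: C(13,j)·(3x^3)^j·(1/x^2)^(13-j), with x-exponent 3j − 2(13−j) = 5j − 26.
Set 5j − 26 = 14: j = 8.
C(13,8) = 1287; 3^8 = 6561; 1^5 = 1.
Coefficient = 1287 · 6561 · 1 = 8444007.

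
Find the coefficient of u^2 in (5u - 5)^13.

The general term is C(13,j)·(5u)^j·(-5)^(13-j); the u^2 term has j = 2.
C(13,2) = 78.
Coefficient = C(13,2) · 5^2 · (-5)^11 = 78 · 25 · (-48828125) = -95214843750.

-95214843750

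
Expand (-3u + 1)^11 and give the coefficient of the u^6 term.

The general term is C(11,j)·(-3u)^j·(1)^(11-j); the u^6 term has j = 6.
C(11,6) = 462.
Coefficient = C(11,6) · (-3)^6 = 462 · 729 = 336798.

336798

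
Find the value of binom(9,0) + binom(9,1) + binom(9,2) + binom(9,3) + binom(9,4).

256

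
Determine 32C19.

347373600

C(32,19) = C(32,13) by symmetry.
C(32,13) = (32·31·30·29·28·27·26·25·24·23·22·21·20) / 13! = 2163102632570880000 / 6227020800 = 347373600.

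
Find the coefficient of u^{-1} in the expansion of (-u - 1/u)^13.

-1716

General term: C(13,j)·(-u)^j·(-1/u)^(13-j), with u-exponent 1j − 1(13−j) = 2j − 13.
Set 2j − 13 = -1: j = 6.
C(13,6) = 1716; (-1)^6 = 1; (-1)^7 = -1.
Coefficient = 1716 · 1 · (-1) = -1716.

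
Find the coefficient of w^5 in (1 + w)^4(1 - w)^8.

-8

Coefficient of w^5 = Σ_{j} C(4,j)·1^j·C(8,5-j)·(-1)^(5-j) for j from 0 to 4.
= (-56) + 280 + (-336) + 112 + (-8) = -8.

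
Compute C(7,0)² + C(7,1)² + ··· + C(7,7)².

3432

By Vandermonde's identity, Σ C(7,k)² = C(14,7) = 3432.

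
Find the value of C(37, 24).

3562467300

C(37,24) = C(37,13) by symmetry.
C(37,13) = (37·36·35·34·33·32·31·30·29·28·27·26·25) / 13! = 22183557976419840000 / 6227020800 = 3562467300.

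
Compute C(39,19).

C(39,19) = (39·38·37·36·35·34·33·32·31·30·29·28·27·26·25·24·23·22·21) / 19! = 8384177419658927035269120000 / 121645100408832000 = 68923264410.

68923264410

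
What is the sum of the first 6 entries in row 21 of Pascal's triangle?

1 + 21 + 210 + 1330 + 5985 + 20349 = 27896.

27896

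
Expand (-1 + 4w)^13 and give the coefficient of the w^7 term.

The general term is C(13,j)·(-1)^j·(4w)^(13-j); the w^7 term has j = 6.
C(13,6) = 1716.
Coefficient = C(13,6) · 4^7 = 1716 · 16384 = 28114944.

28114944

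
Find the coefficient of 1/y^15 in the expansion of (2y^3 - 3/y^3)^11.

General term: C(11,j)·(2y^3)^j·(-3/y^3)^(11-j), with y-exponent 3j − 3(11−j) = 6j − 33.
Set 6j − 33 = -15: j = 3.
C(11,3) = 165; 2^3 = 8; (-3)^8 = 6561.
Coefficient = 165 · 8 · 6561 = 8660520.

8660520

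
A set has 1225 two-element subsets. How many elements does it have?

50

n(n−1)/2 = 1225 ⇒ n(n−1) = 2450. Since 50·49 = 2450, n = 50.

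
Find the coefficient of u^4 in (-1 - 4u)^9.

The general term is C(9,j)·(-1)^j·(-4u)^(9-j); the u^4 term has j = 5.
C(9,5) = 126.
Coefficient = C(9,5) · (-1)^5 · (-4)^4 = 126 · (-1) · 256 = -32256.

-32256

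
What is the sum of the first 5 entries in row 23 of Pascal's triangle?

10903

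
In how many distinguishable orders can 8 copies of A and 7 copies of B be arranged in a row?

6435

Choose positions for the A's: C(15,8) = 6435.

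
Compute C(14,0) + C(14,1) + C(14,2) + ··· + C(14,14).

16384

The entries of row 14 sum to 2^14 = 16384.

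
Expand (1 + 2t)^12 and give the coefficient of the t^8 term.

126720

The general term is C(12,j)·(1)^j·(2t)^(12-j); the t^8 term has j = 4.
C(12,4) = 495.
Coefficient = C(12,4) · 2^8 = 495 · 256 = 126720.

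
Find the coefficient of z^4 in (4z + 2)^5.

2560

The general term is C(5,j)·(4z)^j·(2)^(5-j); the z^4 term has j = 4.
C(5,4) = 5.
Coefficient = C(5,4) · 4^4 · 2^1 = 5 · 256 · 2 = 2560.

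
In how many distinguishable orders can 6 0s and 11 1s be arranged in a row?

Choose positions for the 0s: C(17,6) = 12376.

12376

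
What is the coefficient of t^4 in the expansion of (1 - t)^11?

The general term is C(11,j)·(1)^j·(-t)^(11-j); the t^4 term has j = 7.
C(11,7) = 330.
Coefficient = C(11,7) = 330.

330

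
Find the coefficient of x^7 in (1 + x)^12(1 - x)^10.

Coefficient of x^7 = Σ_{j} C(12,j)·1^j·C(10,7-j)·(-1)^(7-j) for j from 0 to 7.
= (-120) + 2520 + (-16632) + 46200 + (-59400) + 35640 + (-9240) + 792 = -240.

-240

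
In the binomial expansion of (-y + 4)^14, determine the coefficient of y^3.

The general term is C(14,j)·(-y)^j·(4)^(14-j); the y^3 term has j = 3.
C(14,3) = 364.
Coefficient = C(14,3) · (-1)^3 · 4^11 = 364 · (-1) · 4194304 = -1526726656.

-1526726656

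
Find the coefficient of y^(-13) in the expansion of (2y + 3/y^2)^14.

General term: C(14,j)·(2y)^j·(3/y^2)^(14-j), with y-exponent 1j − 2(14−j) = 3j − 28.
Set 3j − 28 = -13: j = 5.
C(14,5) = 2002; 2^5 = 32; 3^9 = 19683.
Coefficient = 2002 · 32 · 19683 = 1260971712.

1260971712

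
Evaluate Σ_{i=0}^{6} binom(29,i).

1 + 29 + 406 + 3654 + 23751 + 118755 + 475020 = 621616.

621616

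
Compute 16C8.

C(16,8) = (16·15·14·13·12·11·10·9) / 8! = 518918400 / 40320 = 12870.

12870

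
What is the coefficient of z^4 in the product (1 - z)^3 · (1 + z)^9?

-27

Coefficient of z^4 = Σ_{j} C(3,j)·(-1)^j·C(9,4-j)·1^(4-j) for j from 0 to 3.
= 126 + (-252) + 108 + (-9) = -27.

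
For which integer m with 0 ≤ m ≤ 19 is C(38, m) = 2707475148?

C(38,m) increases on 0 ≤ m ≤ 19. C(38,11) = 1203322288 and C(38,12) = 2707475148, so m = 12.

12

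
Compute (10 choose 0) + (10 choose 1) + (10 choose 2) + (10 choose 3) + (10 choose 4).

1 + 10 + 45 + 120 + 210 = 386.

386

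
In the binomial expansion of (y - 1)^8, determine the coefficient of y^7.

The general term is C(8,j)·(y)^j·(-1)^(8-j); the y^7 term has j = 7.
C(8,7) = 8.
Coefficient = C(8,7) · (-1)^1 = 8 · (-1) = -8.

-8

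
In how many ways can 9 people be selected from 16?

11440

This is C(16,9) = 11440.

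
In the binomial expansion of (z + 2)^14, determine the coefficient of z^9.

64064

The general term is C(14,j)·(z)^j·(2)^(14-j); the z^9 term has j = 9.
C(14,9) = 2002.
Coefficient = C(14,9) · 2^5 = 2002 · 32 = 64064.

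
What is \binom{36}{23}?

C(36,23) = C(36,13) by symmetry.
C(36,13) = (36·35·34·33·32·31·30·29·28·27·26·25·24) / 13! = 14389334903623680000 / 6227020800 = 2310789600.

2310789600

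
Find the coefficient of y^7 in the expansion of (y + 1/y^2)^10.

10

General term: C(10,j)·(y)^j·(1/y^2)^(10-j), with y-exponent 1j − 2(10−j) = 3j − 20.
Set 3j − 20 = 7: j = 9.
C(10,9) = 10; 1^9 = 1; 1^1 = 1.
Coefficient = 10 · 1 · 1 = 10.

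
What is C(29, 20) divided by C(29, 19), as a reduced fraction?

C(n,k+1)/C(n,k) = (n−k)/(k+1) = (29−19)/(19+1) = 10/20 = 1/2.

1/2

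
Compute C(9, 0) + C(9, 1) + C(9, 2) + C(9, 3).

1 + 9 + 36 + 84 = 130.

130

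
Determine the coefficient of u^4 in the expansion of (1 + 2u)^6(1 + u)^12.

Coefficient of u^4 = Σ_{j} C(6,j)·2^j·C(12,4-j)·1^(4-j) for j from 0 to 4.
= 495 + 2640 + 3960 + 1920 + 240 = 9255.

9255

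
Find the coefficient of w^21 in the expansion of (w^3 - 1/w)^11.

-165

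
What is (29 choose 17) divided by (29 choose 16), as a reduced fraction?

C(n,k+1)/C(n,k) = (n−k)/(k+1) = (29−16)/(16+1) = 13/17.

13/17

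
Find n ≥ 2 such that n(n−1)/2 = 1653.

n(n−1)/2 = 1653 ⇒ n(n−1) = 3306. Since 58·57 = 3306, n = 58.

58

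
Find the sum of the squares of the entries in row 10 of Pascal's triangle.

Σ C(10,r)² is the coefficient of x^10 in (1+x)^10(1+x)^10 = (1+x)^20, i.e. C(20,10) = 184756.

184756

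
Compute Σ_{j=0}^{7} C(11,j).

1816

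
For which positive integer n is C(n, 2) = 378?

28

n(n−1)/2 = 378 ⇒ n(n−1) = 756. Since 28·27 = 756, n = 28.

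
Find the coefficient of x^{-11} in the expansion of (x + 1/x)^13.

General term: C(13,j)·(x)^j·(1/x)^(13-j), with x-exponent 1j − 1(13−j) = 2j − 13.
Set 2j − 13 = -11: j = 1.
C(13,1) = 13; 1^1 = 1; 1^12 = 1.
Coefficient = 13 · 1 · 1 = 13.

13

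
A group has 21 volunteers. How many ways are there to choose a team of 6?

54264

This is C(21,6) = 54264.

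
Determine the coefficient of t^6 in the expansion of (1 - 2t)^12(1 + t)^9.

Coefficient of t^6 = Σ_{j} C(12,j)·(-2)^j·C(9,6-j)·1^(6-j) for j from 0 to 6.
= 84 + (-3024) + 33264 + (-147840) + 285120 + (-228096) + 59136 = -1356.

-1356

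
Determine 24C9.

1307504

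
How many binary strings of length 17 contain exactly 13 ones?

Choose the 13 positions: C(17,13) = 2380.

2380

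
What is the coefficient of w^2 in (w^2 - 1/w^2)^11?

-462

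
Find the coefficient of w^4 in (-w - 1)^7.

The general term is C(7,j)·(-w)^j·(-1)^(7-j); the w^4 term has j = 4.
C(7,4) = 35.
Coefficient = C(7,4) · (-1)^3 = 35 · (-1) = -35.

-35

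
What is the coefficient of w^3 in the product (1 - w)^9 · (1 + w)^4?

10

Coefficient of w^3 = Σ_{j} C(9,j)·(-1)^j·C(4,3-j)·1^(3-j) for j from 0 to 3.
= 4 + (-54) + 144 + (-84) = 10.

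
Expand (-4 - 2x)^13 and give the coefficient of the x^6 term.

-1799356416

The general term is C(13,j)·(-4)^j·(-2x)^(13-j); the x^6 term has j = 7.
C(13,7) = 1716.
Coefficient = C(13,7) · (-4)^7 · (-2)^6 = 1716 · (-16384) · 64 = -1799356416.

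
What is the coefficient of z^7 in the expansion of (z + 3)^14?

The general term is C(14,j)·(z)^j·(3)^(14-j); the z^7 term has j = 7.
C(14,7) = 3432.
Coefficient = C(14,7) · 3^7 = 3432 · 2187 = 7505784.

7505784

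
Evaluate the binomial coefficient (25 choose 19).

C(25,19) = C(25,6) by symmetry.
C(25,6) = (25·24·23·22·21·20) / 6! = 127512000 / 720 = 177100.

177100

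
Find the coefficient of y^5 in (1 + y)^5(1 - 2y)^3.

11

Coefficient of y^5 = Σ_{j} C(5,j)·1^j·C(3,5-j)·(-2)^(5-j) for j from 2 to 5.
= (-80) + 120 + (-30) + 1 = 11.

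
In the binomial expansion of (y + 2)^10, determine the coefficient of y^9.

The general term is C(10,j)·(y)^j·(2)^(10-j); the y^9 term has j = 9.
C(10,9) = 10.
Coefficient = C(10,9) · 2^1 = 10 · 2 = 20.

20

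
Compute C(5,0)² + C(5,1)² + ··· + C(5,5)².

252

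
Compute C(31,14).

265182525

C(31,14) = (31·30·29·28·27·26·25·24·23·22·21·20·19·18) / 14! = 23118159385601280000 / 87178291200 = 265182525.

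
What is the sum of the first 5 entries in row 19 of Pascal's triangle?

5036

1 + 19 + 171 + 969 + 3876 = 5036.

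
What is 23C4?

8855

C(23,4) = (23·22·21·20) / 4! = 212520 / 24 = 8855.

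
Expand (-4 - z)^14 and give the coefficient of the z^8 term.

12300288

The general term is C(14,j)·(-4)^j·(-z)^(14-j); the z^8 term has j = 6.
C(14,6) = 3003.
Coefficient = C(14,6) · (-4)^6 = 3003 · 4096 = 12300288.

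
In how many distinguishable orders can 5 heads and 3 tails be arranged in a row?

Choose positions for the heads: C(8,5) = 56.

56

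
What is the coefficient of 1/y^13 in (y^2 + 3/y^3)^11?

General term: C(11,j)·(y^2)^j·(3/y^3)^(11-j), with y-exponent 2j − 3(11−j) = 5j − 33.
Set 5j − 33 = -13: j = 4.
C(11,4) = 330; 1^4 = 1; 3^7 = 2187.
Coefficient = 330 · 1 · 2187 = 721710.

721710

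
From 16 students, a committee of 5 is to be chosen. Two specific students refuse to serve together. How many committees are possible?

All 5-subsets: C(16,5) = 4368. Those containing both fixed elements: C(14,3) = 364.
4368 − 364 = 4004.

4004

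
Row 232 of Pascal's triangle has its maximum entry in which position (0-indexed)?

C(232,j) is maximized at j = 232/2 = 116.

116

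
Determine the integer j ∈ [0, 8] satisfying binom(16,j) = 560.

C(16,j) increases on 0 ≤ j ≤ 8. C(16,2) = 120 and C(16,3) = 560, so j = 3.

3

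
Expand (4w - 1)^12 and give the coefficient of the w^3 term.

-14080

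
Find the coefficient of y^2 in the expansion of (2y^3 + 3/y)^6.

4860

General term: C(6,j)·(2y^3)^j·(3/y)^(6-j), with y-exponent 3j − 1(6−j) = 4j − 6.
Set 4j − 6 = 2: j = 2.
C(6,2) = 15; 2^2 = 4; 3^4 = 81.
Coefficient = 15 · 4 · 81 = 4860.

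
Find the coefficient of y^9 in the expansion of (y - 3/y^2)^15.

945

General term: C(15,j)·(y)^j·(-3/y^2)^(15-j), with y-exponent 1j − 2(15−j) = 3j − 30.
Set 3j − 30 = 9: j = 13.
C(15,13) = 105; 1^13 = 1; (-3)^2 = 9.
Coefficient = 105 · 1 · 9 = 945.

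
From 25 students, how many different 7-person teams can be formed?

480700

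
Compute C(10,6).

C(10,6) = C(10,4) by symmetry.
C(10,4) = (10·9·8·7) / 4! = 5040 / 24 = 210.

210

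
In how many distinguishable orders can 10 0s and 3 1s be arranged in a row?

Choose positions for the 0s: C(13,10) = 286.

286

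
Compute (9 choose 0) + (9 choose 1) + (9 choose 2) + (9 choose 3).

130

1 + 9 + 36 + 84 = 130.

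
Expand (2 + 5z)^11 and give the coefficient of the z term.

The general term is C(11,j)·(2)^j·(5z)^(11-j); the z^1 term has j = 10.
C(11,10) = 11.
Coefficient = C(11,10) · 2^10 · 5^1 = 11 · 1024 · 5 = 56320.

56320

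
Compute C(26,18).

1562275

C(26,18) = C(26,8) by symmetry.
C(26,8) = (26·25·24·23·22·21·20·19) / 8! = 62990928000 / 40320 = 1562275.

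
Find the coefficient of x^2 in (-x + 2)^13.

159744

The general term is C(13,j)·(-x)^j·(2)^(13-j); the x^2 term has j = 2.
C(13,2) = 78.
Coefficient = C(13,2) · 2^11 = 78 · 2048 = 159744.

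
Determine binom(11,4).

330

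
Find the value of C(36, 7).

8347680

C(36,7) = (36·35·34·33·32·31·30) / 7! = 42072307200 / 5040 = 8347680.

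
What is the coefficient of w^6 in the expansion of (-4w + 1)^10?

The general term is C(10,j)·(-4w)^j·(1)^(10-j); the w^6 term has j = 6.
C(10,6) = 210.
Coefficient = C(10,6) · (-4)^6 = 210 · 4096 = 860160.

860160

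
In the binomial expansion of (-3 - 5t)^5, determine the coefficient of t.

The general term is C(5,j)·(-3)^j·(-5t)^(5-j); the t^1 term has j = 4.
C(5,4) = 5.
Coefficient = C(5,4) · (-3)^4 · (-5)^1 = 5 · 81 · (-5) = -2025.

-2025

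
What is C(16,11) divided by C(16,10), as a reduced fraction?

6/11

C(n,k+1)/C(n,k) = (n−k)/(k+1) = (16−10)/(10+1) = 6/11.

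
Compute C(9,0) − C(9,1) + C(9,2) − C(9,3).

The partial alternating sum Σ_{k=0}^{3} (−1)^k C(9,k) = (−1)^3 C(8,3) = -56.

-56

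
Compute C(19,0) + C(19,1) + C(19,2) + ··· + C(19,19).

524288

The entries of row 19 sum to 2^19 = 524288.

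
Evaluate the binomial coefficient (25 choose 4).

12650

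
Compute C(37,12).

1852482996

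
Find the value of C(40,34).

3838380

C(40,34) = C(40,6) by symmetry.
C(40,6) = (40·39·38·37·36·35) / 6! = 2763633600 / 720 = 3838380.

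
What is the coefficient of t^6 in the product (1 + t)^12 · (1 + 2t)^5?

Coefficient of t^6 = Σ_{j} C(12,j)·1^j·C(5,6-j)·2^(6-j) for j from 1 to 6.
= 384 + 5280 + 17600 + 19800 + 7920 + 924 = 51908.

51908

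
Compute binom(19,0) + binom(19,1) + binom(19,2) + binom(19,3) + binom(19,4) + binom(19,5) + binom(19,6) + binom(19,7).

1 + 19 + 171 + 969 + 3876 + 11628 + 27132 + 50388 = 94184.

94184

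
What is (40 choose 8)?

C(40,8) = (40·39·38·37·36·35·34·33) / 8! = 3100796899200 / 40320 = 76904685.

76904685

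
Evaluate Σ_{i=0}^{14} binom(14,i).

16384

Setting x = 1 in (1+x)^14 gives Σ C(14,i) = 2^14 = 16384.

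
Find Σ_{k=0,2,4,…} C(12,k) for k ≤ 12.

2048

Even-k terms of row 12 sum to 2^11 = 2048.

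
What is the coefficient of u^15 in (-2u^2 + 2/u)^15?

98402304

General term: C(15,j)·(-2u^2)^j·(2/u)^(15-j), with u-exponent 2j − 1(15−j) = 3j − 15.
Set 3j − 15 = 15: j = 10.
C(15,10) = 3003; (-2)^10 = 1024; 2^5 = 32.
Coefficient = 3003 · 1024 · 32 = 98402304.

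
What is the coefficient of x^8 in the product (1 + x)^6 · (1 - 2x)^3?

-36

Coefficient of x^8 = Σ_{j} C(6,j)·1^j·C(3,8-j)·(-2)^(8-j) for j from 5 to 6.
= (-48) + 12 = -36.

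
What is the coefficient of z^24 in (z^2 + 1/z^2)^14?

14

General term: C(14,j)·(z^2)^j·(1/z^2)^(14-j), with z-exponent 2j − 2(14−j) = 4j − 28.
Set 4j − 28 = 24: j = 13.
C(14,13) = 14; 1^13 = 1; 1^1 = 1.
Coefficient = 14 · 1 · 1 = 14.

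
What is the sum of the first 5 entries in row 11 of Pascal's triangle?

562

1 + 11 + 55 + 165 + 330 = 562.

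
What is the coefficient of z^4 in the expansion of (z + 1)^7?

The general term is C(7,j)·(z)^j·(1)^(7-j); the z^4 term has j = 4.
C(7,4) = 35.
Coefficient = C(7,4) = 35.

35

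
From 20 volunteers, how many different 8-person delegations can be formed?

125970

This is C(20,8) = 125970.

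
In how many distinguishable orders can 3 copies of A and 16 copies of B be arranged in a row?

Choose positions for the A's: C(19,3) = 969.

969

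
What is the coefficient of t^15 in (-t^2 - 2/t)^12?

1760

General term: C(12,j)·(-t^2)^j·(-2/t)^(12-j), with t-exponent 2j − 1(12−j) = 3j − 12.
Set 3j − 12 = 15: j = 9.
C(12,9) = 220; (-1)^9 = -1; (-2)^3 = -8.
Coefficient = 220 · (-1) · (-8) = 1760.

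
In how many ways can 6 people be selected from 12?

This is C(12,6) = 924.

924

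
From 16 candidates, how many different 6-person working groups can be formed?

8008

This is C(16,6) = 8008.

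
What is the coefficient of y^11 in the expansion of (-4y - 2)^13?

-1308622848

The general term is C(13,j)·(-4y)^j·(-2)^(13-j); the y^11 term has j = 11.
C(13,11) = 78.
Coefficient = C(13,11) · (-4)^11 · (-2)^2 = 78 · (-4194304) · 4 = -1308622848.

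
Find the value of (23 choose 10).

C(23,10) = (23·22·21·20·19·18·17·16·15·14) / 10! = 4151586700800 / 3628800 = 1144066.

1144066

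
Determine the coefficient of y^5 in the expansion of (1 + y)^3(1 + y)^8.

462

(1 + y)^3(1 + y)^8 = (1 + y)^11, so the coefficient of y^5 is C(11,5)·1^5 = 462·1 = 462.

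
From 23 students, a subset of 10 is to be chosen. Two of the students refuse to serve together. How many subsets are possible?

940576

All 10-subsets: C(23,10) = 1144066. Those containing both fixed elements: C(21,8) = 203490.
1144066 − 203490 = 940576.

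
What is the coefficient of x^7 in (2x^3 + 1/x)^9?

2016

General term: C(9,j)·(2x^3)^j·(1/x)^(9-j), with x-exponent 3j − 1(9−j) = 4j − 9.
Set 4j − 9 = 7: j = 4.
C(9,4) = 126; 2^4 = 16; 1^5 = 1.
Coefficient = 126 · 16 · 1 = 2016.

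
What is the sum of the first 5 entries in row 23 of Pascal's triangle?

10903

1 + 23 + 253 + 1771 + 8855 = 10903.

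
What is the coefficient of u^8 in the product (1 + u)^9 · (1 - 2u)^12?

Coefficient of u^8 = Σ_{j} C(9,j)·1^j·C(12,8-j)·(-2)^(8-j) for j from 0 to 8.
= 126720 + (-912384) + 2128896 + (-2128896) + 997920 + (-221760) + 22176 + (-864) + 9 = 11817.

11817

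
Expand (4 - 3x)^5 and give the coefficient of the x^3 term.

The general term is C(5,j)·(4)^j·(-3x)^(5-j); the x^3 term has j = 2.
C(5,2) = 10.
Coefficient = C(5,2) · 4^2 · (-3)^3 = 10 · 16 · (-27) = -4320.

-4320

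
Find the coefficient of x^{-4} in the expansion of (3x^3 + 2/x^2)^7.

6048

General term: C(7,j)·(3x^3)^j·(2/x^2)^(7-j), with x-exponent 3j − 2(7−j) = 5j − 14.
Set 5j − 14 = -4: j = 2.
C(7,2) = 21; 3^2 = 9; 2^5 = 32.
Coefficient = 21 · 9 · 32 = 6048.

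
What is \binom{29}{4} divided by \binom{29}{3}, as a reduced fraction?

C(n,k+1)/C(n,k) = (n−k)/(k+1) = (29−3)/(3+1) = 26/4 = 13/2.

13/2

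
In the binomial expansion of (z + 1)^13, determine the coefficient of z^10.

286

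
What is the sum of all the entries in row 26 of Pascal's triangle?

67108864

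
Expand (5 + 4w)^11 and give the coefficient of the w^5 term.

The general term is C(11,j)·(5)^j·(4w)^(11-j); the w^5 term has j = 6.
C(11,6) = 462.
Coefficient = C(11,6) · 5^6 · 4^5 = 462 · 15625 · 1024 = 7392000000.

7392000000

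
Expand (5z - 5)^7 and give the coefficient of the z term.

546875

The general term is C(7,j)·(5z)^j·(-5)^(7-j); the z^1 term has j = 1.
C(7,1) = 7.
Coefficient = C(7,1) · 5^1 · (-5)^6 = 7 · 5 · 15625 = 546875.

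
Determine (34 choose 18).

2203961430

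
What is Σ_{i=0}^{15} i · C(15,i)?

Since i·C(15,i) = 15·C(14,i−1), the sum is 15·2^14 = 15·16384 = 245760.

245760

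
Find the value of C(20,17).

1140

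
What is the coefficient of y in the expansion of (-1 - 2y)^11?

The general term is C(11,j)·(-1)^j·(-2y)^(11-j); the y^1 term has j = 10.
C(11,10) = 11.
Coefficient = C(11,10) · (-2)^1 = 11 · (-2) = -22.

-22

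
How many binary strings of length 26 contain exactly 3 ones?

2600

Choose the 3 positions: C(26,3) = 2600.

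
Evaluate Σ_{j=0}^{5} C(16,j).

6885

1 + 16 + 120 + 560 + 1820 + 4368 = 6885.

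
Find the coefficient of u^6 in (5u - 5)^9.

-164062500

The general term is C(9,j)·(5u)^j·(-5)^(9-j); the u^6 term has j = 6.
C(9,6) = 84.
Coefficient = C(9,6) · 5^6 · (-5)^3 = 84 · 15625 · (-125) = -164062500.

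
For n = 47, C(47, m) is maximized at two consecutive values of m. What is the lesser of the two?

For odd n = 47, C(47,m) peaks at m = (n−1)/2 and (n+1)/2; the lesser is 23.

23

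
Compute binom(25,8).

1081575

C(25,8) = (25·24·23·22·21·20·19·18) / 8! = 43609104000 / 40320 = 1081575.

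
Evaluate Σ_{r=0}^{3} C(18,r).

988

1 + 18 + 153 + 816 = 988.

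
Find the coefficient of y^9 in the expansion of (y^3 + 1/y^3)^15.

General term: C(15,j)·(y^3)^j·(1/y^3)^(15-j), with y-exponent 3j − 3(15−j) = 6j − 45.
Set 6j − 45 = 9: j = 9.
C(15,9) = 5005; 1^9 = 1; 1^6 = 1.
Coefficient = 5005 · 1 · 1 = 5005.

5005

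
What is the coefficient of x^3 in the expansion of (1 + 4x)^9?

The general term is C(9,j)·(1)^j·(4x)^(9-j); the x^3 term has j = 6.
C(9,6) = 84.
Coefficient = C(9,6) · 4^3 = 84 · 64 = 5376.

5376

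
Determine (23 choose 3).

1771

C(23,3) = (23·22·21) / 3! = 10626 / 6 = 1771.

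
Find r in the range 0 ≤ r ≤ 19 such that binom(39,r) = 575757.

C(39,r) increases on 0 ≤ r ≤ 19. C(39,4) = 82251 and C(39,5) = 575757, so r = 5.

5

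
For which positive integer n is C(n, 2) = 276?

24

n(n−1)/2 = 276 ⇒ n(n−1) = 552. Since 24·23 = 552, n = 24.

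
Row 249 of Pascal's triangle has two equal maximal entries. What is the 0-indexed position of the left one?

124

For odd n = 249, C(249,i) peaks at i = (n−1)/2 and (n+1)/2; the lesser is 124.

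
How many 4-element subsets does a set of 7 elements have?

35

C(7,4) = C(7,3) by symmetry.
C(7,3) = (7·6·5) / 3! = 210 / 6 = 35.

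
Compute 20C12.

125970

C(20,12) = C(20,8) by symmetry.
C(20,8) = (20·19·18·17·16·15·14·13) / 8! = 5079110400 / 40320 = 125970.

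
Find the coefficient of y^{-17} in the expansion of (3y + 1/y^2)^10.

General term: C(10,j)·(3y)^j·(1/y^2)^(10-j), with y-exponent 1j − 2(10−j) = 3j − 20.
Set 3j − 20 = -17: j = 1.
C(10,1) = 10; 3^1 = 3; 1^9 = 1.
Coefficient = 10 · 3 · 1 = 30.

30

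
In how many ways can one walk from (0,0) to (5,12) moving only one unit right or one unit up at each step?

Each path is a sequence of 17 steps with 5 rights: C(17,5) = 6188.

6188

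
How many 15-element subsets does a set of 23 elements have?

490314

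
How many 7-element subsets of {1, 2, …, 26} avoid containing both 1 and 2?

All 7-subsets: C(26,7) = 657800. Those containing both fixed elements: C(24,5) = 42504.
657800 − 42504 = 615296.

615296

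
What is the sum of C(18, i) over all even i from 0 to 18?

131072

Even-i terms of row 18 sum to 2^17 = 131072.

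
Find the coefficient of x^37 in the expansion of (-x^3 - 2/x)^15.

-420

General term: C(15,j)·(-x^3)^j·(-2/x)^(15-j), with x-exponent 3j − 1(15−j) = 4j − 15.
Set 4j − 15 = 37: j = 13.
C(15,13) = 105; (-1)^13 = -1; (-2)^2 = 4.
Coefficient = 105 · (-1) · 4 = -420.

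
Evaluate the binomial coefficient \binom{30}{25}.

C(30,25) = C(30,5) by symmetry.
C(30,5) = (30·29·28·27·26) / 5! = 17100720 / 120 = 142506.

142506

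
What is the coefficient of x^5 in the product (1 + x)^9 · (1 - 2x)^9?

-126

Coefficient of x^5 = Σ_{j} C(9,j)·1^j·C(9,5-j)·(-2)^(5-j) for j from 0 to 5.
= (-4032) + 18144 + (-24192) + 12096 + (-2268) + 126 = -126.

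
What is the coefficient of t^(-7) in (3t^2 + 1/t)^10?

General term: C(10,j)·(3t^2)^j·(1/t)^(10-j), with t-exponent 2j − 1(10−j) = 3j − 10.
Set 3j − 10 = -7: j = 1.
C(10,1) = 10; 3^1 = 3; 1^9 = 1.
Coefficient = 10 · 3 · 1 = 30.

30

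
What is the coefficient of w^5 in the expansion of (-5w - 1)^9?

The general term is C(9,j)·(-5w)^j·(-1)^(9-j); the w^5 term has j = 5.
C(9,5) = 126.
Coefficient = C(9,5) · (-5)^5 = 126 · (-3125) = -393750.

-393750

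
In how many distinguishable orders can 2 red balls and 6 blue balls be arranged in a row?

Choose positions for the red balls: C(8,2) = 28.

28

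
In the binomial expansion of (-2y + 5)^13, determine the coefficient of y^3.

The general term is C(13,j)·(-2y)^j·(5)^(13-j); the y^3 term has j = 3.
C(13,3) = 286.
Coefficient = C(13,3) · (-2)^3 · 5^10 = 286 · (-8) · 9765625 = -22343750000.

-22343750000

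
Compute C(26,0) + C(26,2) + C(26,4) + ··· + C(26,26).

33554432

Half of (1+1)^26 + (1−1)^26 gives the even-index sum: 2^25 = 33554432.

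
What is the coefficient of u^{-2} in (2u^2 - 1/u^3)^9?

4032

General term: C(9,j)·(2u^2)^j·(-1/u^3)^(9-j), with u-exponent 2j − 3(9−j) = 5j − 27.
Set 5j − 27 = -2: j = 5.
C(9,5) = 126; 2^5 = 32; (-1)^4 = 1.
Coefficient = 126 · 32 · 1 = 4032.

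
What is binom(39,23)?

C(39,23) = C(39,16) by symmetry.
C(39,16) = (39·38·37·36·35·34·33·32·31·30·29·28·27·26·25·24) / 16! = 789024790105300869120000 / 20922789888000 = 37711260990.

37711260990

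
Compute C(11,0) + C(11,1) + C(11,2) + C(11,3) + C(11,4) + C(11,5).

1 + 11 + 55 + 165 + 330 + 462 = 1024.

1024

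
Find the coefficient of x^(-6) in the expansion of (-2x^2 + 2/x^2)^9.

-43008

General term: C(9,j)·(-2x^2)^j·(2/x^2)^(9-j), with x-exponent 2j − 2(9−j) = 4j − 18.
Set 4j − 18 = -6: j = 3.
C(9,3) = 84; (-2)^3 = -8; 2^6 = 64.
Coefficient = 84 · (-8) · 64 = -43008.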